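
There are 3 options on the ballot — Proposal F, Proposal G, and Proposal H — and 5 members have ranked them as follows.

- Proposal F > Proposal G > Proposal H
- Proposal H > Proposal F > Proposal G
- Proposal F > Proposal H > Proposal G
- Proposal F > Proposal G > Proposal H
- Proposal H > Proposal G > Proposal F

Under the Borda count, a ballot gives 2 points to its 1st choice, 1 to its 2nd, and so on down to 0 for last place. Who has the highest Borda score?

Proposal F

Borda scores:
  Proposal F: 2 + 1 + 2 + 2 + 0 = 7
  Proposal G: 1 + 0 + 0 + 1 + 1 = 3
  Proposal H: 0 + 2 + 1 + 0 + 2 = 5
Proposal F has the highest total.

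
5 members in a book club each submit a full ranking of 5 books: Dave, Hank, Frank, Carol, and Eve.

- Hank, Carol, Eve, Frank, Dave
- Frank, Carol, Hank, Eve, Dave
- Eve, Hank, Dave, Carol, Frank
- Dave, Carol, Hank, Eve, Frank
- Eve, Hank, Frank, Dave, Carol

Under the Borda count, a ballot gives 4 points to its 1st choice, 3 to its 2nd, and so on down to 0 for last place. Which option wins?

Borda scores:
  Dave: 0 + 0 + 2 + 4 + 1 = 7
  Hank: 4 + 2 + 3 + 2 + 3 = 14
  Frank: 1 + 4 + 0 + 0 + 2 = 7
  Carol: 3 + 3 + 1 + 3 + 0 = 10
  Eve: 2 + 1 + 4 + 1 + 4 = 12
Hank has the highest total.

Hank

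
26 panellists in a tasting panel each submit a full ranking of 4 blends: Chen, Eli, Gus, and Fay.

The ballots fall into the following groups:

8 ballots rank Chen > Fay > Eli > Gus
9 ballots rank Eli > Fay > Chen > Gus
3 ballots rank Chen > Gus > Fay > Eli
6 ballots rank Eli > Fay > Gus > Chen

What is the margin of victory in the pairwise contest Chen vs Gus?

Ballots ranking Chen above Gus: 8+9+3 = 20.
Ballots ranking Gus above Chen: 6.
Chen wins 20–6, a margin of 14.

14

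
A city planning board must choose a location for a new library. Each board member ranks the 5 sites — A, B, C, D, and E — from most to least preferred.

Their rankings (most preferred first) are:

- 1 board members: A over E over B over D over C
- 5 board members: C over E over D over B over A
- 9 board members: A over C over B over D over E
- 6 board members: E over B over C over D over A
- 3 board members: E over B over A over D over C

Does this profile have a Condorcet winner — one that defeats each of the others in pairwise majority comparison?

Head-to-head results (24 voters total):
A vs B: B wins 14–10.
A vs C: A wins 13–11.
A vs D: A wins 13–11.
A vs E: E wins 14–10.
B vs C: C wins 14–10.
B vs D: B wins 19–5.
B vs E: E wins 15–9.
C vs D: C wins 20–4.
C vs E: C wins 14–10.
D vs E: E wins 15–9.
No candidate beats all others: A beats C beats B beats A, a majority cycle.

No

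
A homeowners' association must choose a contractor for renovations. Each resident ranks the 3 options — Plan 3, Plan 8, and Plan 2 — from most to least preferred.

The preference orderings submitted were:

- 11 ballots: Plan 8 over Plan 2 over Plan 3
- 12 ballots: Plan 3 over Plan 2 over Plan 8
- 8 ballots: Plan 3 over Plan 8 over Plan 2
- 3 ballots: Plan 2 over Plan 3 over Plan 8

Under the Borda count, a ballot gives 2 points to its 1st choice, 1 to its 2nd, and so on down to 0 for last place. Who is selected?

Plan 3

Borda scores:
  Plan 3: 11·0 + 12·2 + 8·2 + 3·1 = 43
  Plan 8: 11·2 + 12·0 + 8·1 + 3·0 = 30
  Plan 2: 11·1 + 12·1 + 8·0 + 3·2 = 29
Plan 3 has the highest total.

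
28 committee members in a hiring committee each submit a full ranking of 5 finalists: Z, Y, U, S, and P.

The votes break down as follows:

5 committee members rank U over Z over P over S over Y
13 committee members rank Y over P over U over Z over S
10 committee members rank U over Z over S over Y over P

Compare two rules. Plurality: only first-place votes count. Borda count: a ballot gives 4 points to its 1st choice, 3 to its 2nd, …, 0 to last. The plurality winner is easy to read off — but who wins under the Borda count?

U

Plurality first-place counts: Z 0, Y 13, U 15, S 0, P 0 → U.
Borda totals: Z 58, Y 62, U 86, S 25, P 49 → U.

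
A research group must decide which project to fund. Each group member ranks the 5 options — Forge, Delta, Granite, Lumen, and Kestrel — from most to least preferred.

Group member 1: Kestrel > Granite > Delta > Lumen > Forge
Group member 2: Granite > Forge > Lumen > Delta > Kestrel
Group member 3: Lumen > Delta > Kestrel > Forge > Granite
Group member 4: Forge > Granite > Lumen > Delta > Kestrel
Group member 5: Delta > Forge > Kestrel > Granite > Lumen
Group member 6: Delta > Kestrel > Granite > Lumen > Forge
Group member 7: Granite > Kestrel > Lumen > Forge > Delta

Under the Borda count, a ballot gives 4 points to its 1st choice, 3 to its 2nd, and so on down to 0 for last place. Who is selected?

Borda scores:
  Forge: 0 + 3 + 1 + 4 + 3 + 0 + 1 = 12
  Delta: 2 + 1 + 3 + 1 + 4 + 4 + 0 = 15
  Granite: 3 + 4 + 0 + 3 + 1 + 2 + 4 = 17
  Lumen: 1 + 2 + 4 + 2 + 0 + 1 + 2 = 12
  Kestrel: 4 + 0 + 2 + 0 + 2 + 3 + 3 = 14
Granite has the highest total.

Granite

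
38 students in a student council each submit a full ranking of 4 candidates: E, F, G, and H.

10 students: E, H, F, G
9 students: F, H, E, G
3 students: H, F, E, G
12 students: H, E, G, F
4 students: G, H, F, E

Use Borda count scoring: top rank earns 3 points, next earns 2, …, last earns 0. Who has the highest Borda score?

H

Borda scores:
  E: 10·3 + 9·1 + 3·1 + 12·2 + 4·0 = 66
  F: 10·1 + 9·3 + 3·2 + 12·0 + 4·1 = 47
  G: 10·0 + 9·0 + 3·0 + 12·1 + 4·3 = 24
  H: 10·2 + 9·2 + 3·3 + 12·3 + 4·2 = 91
H has the highest total.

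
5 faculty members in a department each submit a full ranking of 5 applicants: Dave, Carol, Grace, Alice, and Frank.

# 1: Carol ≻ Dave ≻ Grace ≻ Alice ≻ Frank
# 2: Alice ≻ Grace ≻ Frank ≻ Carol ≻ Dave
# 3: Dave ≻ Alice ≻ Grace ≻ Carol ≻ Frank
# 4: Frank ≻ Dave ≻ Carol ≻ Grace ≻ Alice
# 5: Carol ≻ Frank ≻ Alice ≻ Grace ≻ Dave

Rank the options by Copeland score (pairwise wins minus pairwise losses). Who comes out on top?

Pairwise results:
  Dave vs Carol: Carol wins 3–2.
  Dave vs Grace: Dave wins 3–2.
  Dave vs Alice: Dave wins 3–2.
  Dave vs Frank: Frank wins 3–2.
  Carol vs Grace: Carol wins 3–2.
  Carol vs Alice: Carol wins 3–2.
  Carol vs Frank: Carol wins 3–2.
  Grace vs Alice: Alice wins 3–2.
  Grace vs Frank: Grace wins 3–2.
  Alice vs Frank: Alice wins 3–2.
Copeland scores (wins − losses):
  Dave: 2 − 2 = 0
  Carol: 4 − 0 = 4
  Grace: 1 − 3 = -2
  Alice: 2 − 2 = 0
  Frank: 1 − 3 = -2
Carol has the best Copeland score.

Carol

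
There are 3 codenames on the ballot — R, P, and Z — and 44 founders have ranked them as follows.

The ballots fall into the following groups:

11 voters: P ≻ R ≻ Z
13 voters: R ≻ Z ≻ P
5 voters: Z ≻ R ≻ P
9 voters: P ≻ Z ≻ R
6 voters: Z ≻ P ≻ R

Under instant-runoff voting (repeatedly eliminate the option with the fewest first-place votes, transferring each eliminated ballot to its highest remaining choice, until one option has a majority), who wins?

P

Round 1: P 20, R 13, Z 11. Z has the fewest and is eliminated.
Round 2: P 26, R 18. P has a majority.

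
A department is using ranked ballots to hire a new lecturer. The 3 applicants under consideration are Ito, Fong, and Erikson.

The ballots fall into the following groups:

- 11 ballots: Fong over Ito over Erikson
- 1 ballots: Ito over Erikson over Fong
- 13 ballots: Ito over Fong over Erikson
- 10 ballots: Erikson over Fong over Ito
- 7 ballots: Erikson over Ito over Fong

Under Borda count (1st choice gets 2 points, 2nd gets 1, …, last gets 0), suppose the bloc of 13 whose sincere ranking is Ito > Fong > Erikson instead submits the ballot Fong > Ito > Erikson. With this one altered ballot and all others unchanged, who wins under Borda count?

Borda totals with the altered ballot: Ito 33, Fong 58, Erikson 35.
The switch changes the winner from Ito to Fong.

Fong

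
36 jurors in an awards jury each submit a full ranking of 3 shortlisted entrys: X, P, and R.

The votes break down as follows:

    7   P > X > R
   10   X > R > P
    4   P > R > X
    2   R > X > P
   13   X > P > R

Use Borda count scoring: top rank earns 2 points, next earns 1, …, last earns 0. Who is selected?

X

Borda scores:
  X: 7·1 + 10·2 + 4·0 + 2·1 + 13·2 = 55
  P: 7·2 + 10·0 + 4·2 + 2·0 + 13·1 = 35
  R: 7·0 + 10·1 + 4·1 + 2·2 + 13·0 = 18
X has the highest total.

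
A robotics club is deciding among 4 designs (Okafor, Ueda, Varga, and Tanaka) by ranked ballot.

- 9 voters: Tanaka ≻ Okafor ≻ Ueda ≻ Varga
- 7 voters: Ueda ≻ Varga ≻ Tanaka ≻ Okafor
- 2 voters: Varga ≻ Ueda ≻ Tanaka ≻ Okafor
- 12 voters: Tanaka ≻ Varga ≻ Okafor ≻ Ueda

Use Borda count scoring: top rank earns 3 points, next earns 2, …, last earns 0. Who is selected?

Borda scores:
  Okafor: 9·2 + 7·0 + 2·0 + 12·1 = 30
  Ueda: 9·1 + 7·3 + 2·2 + 12·0 = 34
  Varga: 9·0 + 7·2 + 2·3 + 12·2 = 44
  Tanaka: 9·3 + 7·1 + 2·1 + 12·3 = 72
Tanaka has the highest total.

Tanaka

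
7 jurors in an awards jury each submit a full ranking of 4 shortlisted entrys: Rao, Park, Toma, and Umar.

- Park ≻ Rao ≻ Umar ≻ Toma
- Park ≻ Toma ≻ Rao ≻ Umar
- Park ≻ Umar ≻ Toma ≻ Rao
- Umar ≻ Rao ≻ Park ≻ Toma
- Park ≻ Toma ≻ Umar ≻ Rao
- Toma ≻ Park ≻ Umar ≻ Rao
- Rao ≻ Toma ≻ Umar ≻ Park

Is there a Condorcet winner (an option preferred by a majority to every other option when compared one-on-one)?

Head-to-head results (7 voters total):
Rao vs Park: Park wins 5–2.
Rao vs Toma: Toma wins 4–3.
Rao vs Umar: Umar wins 4–3.
Park vs Toma: Park wins 5–2.
Park vs Umar: Park wins 5–2.
Toma vs Umar: Toma wins 4–3.
Park beats each rival — Rao (5–2), Toma (5–2), Umar (5–2) — so Park is the Condorcet winner.

Yes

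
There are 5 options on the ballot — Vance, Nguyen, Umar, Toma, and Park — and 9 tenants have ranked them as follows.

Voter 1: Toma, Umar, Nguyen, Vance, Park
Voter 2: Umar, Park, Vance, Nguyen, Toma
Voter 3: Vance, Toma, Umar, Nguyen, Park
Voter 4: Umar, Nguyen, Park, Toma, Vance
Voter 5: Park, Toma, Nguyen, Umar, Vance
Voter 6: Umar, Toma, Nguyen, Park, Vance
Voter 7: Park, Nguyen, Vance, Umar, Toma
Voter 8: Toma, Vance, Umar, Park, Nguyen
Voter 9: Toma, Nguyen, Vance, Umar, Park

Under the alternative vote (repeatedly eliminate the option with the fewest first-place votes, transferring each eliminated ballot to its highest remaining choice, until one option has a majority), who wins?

Toma

Round 1: Umar 3, Toma 3, Park 2, Vance 1, Nguyen 0. Nguyen has the fewest and is eliminated.
Round 2: Umar 3, Toma 3, Park 2, Vance 1. Vance has the fewest and is eliminated.
Round 3: Toma 4, Umar 3, Park 2. Park has the fewest and is eliminated.
Round 4: Toma 5, Umar 4. Toma has a majority.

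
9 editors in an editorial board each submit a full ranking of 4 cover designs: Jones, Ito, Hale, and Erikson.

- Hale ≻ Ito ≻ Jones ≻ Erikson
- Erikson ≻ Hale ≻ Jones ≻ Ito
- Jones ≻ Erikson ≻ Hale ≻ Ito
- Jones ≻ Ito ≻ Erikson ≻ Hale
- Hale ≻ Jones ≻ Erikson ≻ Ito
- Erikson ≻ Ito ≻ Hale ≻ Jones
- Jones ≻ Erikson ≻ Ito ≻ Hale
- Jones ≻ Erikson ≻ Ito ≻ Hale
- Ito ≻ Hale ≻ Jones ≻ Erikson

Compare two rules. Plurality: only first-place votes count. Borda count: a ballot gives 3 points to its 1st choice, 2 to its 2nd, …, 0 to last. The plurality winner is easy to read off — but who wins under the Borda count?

Plurality first-place counts: Jones 4, Ito 1, Hale 2, Erikson 2 → Jones.
Borda totals: Jones 17, Ito 11, Hale 12, Erikson 14 → Jones.

Jones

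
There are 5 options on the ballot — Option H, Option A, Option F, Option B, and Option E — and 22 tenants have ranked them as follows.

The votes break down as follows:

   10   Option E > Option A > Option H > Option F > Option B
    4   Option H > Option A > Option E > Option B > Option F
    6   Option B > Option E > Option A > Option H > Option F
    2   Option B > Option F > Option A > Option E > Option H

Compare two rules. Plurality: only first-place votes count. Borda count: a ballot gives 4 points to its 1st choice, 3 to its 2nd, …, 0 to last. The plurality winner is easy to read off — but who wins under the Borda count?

Option E

Plurality first-place counts: Option H 4, Option A 0, Option F 0, Option B 8, Option E 10 → Option E.
Borda totals: Option H 42, Option A 58, Option F 16, Option B 36, Option E 68 → Option E.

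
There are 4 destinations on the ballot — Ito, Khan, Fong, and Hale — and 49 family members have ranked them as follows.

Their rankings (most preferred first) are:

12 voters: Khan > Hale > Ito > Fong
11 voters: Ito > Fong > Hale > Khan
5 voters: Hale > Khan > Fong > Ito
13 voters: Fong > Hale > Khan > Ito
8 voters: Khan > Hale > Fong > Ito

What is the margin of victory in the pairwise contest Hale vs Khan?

Ballots ranking Hale above Khan: 11+5+13 = 29.
Ballots ranking Khan above Hale: 12+8 = 20.
Hale wins 29–20, a margin of 9.

9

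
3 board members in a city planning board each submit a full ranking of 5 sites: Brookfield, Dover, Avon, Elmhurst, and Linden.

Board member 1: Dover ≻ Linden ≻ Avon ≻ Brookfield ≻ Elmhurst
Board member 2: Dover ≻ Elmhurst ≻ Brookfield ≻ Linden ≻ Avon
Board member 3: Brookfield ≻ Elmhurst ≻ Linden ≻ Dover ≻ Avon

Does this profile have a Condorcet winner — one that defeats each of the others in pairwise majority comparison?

Head-to-head results (3 voters total):
Brookfield vs Dover: Dover wins 2–1.
Brookfield vs Avon: Brookfield wins 2–1.
Brookfield vs Elmhurst: Brookfield wins 2–1.
Brookfield vs Linden: Brookfield wins 2–1.
Dover vs Avon: Dover wins 3–0.
Dover vs Elmhurst: Dover wins 2–1.
Dover vs Linden: Dover wins 2–1.
Avon vs Elmhurst: Elmhurst wins 2–1.
Avon vs Linden: Linden wins 3–0.
Elmhurst vs Linden: Elmhurst wins 2–1.
Dover beats each rival — Brookfield (2–1), Avon (3–0), Elmhurst (2–1), Linden (2–1) — so Dover is the Condorcet winner.

Yes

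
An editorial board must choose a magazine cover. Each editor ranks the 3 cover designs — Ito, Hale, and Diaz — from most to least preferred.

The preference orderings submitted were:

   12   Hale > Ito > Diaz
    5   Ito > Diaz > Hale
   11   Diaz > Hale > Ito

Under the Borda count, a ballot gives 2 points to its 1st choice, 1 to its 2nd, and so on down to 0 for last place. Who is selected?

Borda scores:
  Ito: 12·1 + 5·2 + 11·0 = 22
  Hale: 12·2 + 5·0 + 11·1 = 35
  Diaz: 12·0 + 5·1 + 11·2 = 27
Hale has the highest total.

Hale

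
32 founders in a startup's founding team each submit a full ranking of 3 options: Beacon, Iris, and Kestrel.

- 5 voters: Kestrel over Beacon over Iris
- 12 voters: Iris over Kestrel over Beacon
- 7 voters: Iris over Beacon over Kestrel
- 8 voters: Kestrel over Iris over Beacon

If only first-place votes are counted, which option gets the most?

First-place vote totals:
  Beacon: 0
  Iris: 19
  Kestrel: 13
Iris has the most first-place votes.

Iris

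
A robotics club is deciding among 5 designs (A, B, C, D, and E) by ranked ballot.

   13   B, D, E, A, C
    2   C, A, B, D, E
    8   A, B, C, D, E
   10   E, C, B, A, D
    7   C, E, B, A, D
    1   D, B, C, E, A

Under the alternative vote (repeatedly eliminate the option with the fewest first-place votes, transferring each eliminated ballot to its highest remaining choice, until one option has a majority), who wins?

Round 1: B 13, E 10, C 9, A 8, D 1. D has the fewest and is eliminated.
Round 2: B 14, E 10, C 9, A 8. A has the fewest and is eliminated.
Round 3: B 22, E 10, C 9. B has a majority.

B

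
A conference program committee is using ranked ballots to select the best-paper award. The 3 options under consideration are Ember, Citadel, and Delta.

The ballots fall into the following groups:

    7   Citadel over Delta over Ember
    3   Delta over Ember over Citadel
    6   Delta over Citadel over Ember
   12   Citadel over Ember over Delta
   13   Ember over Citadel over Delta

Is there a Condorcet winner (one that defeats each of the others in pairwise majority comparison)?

Head-to-head results (41 voters total):
Ember vs Citadel: Citadel wins 25–16.
Ember vs Delta: Ember wins 25–16.
Citadel vs Delta: Citadel wins 32–9.
Citadel beats each rival — Ember (25–16), Delta (32–9) — so Citadel is the Condorcet winner.

Yes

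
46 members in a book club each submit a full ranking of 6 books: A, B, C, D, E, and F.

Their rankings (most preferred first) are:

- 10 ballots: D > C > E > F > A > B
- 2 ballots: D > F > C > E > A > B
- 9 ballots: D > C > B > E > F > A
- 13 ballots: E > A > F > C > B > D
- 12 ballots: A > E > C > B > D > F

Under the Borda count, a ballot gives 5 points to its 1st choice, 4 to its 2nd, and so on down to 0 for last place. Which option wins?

Borda scores:
  A: 10·1 + 2·1 + 9·0 + 13·4 + 12·5 = 124
  B: 10·0 + 2·0 + 9·3 + 13·1 + 12·2 = 64
  C: 10·4 + 2·3 + 9·4 + 13·2 + 12·3 = 144
  D: 10·5 + 2·5 + 9·5 + 13·0 + 12·1 = 117
  E: 10·3 + 2·2 + 9·2 + 13·5 + 12·4 = 165
  F: 10·2 + 2·4 + 9·1 + 13·3 + 12·0 = 76
E has the highest total.

E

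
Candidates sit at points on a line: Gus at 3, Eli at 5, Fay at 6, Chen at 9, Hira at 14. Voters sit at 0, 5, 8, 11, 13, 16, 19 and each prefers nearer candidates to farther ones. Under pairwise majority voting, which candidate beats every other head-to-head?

Chen

With single-peaked preferences on a line, the Condorcet winner is the candidate closest to the median voter.
The median voter (position 11) is closest to Chen at 9.
Check: Chen vs Hira — voters closer to Chen: 4 of 7.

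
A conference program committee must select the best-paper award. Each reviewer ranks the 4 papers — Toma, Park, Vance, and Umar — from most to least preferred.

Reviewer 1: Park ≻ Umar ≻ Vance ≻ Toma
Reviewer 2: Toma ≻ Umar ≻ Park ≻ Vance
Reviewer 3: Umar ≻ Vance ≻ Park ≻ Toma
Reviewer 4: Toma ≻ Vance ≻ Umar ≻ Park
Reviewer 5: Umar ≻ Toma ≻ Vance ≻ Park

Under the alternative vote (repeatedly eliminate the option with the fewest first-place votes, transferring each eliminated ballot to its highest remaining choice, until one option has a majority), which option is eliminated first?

Round 1: Toma 2, Umar 2, Park 1, Vance 0. Vance has the fewest and is eliminated.
Round 2: Toma 2, Umar 2, Park 1. Park has the fewest and is eliminated.
Round 3: Umar 3, Toma 2. Umar has a majority.

Vance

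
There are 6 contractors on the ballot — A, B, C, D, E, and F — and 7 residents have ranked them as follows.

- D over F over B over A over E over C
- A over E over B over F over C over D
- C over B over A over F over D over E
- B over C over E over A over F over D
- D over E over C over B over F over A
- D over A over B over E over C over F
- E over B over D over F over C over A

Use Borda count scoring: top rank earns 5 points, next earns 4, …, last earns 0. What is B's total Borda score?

Borda scores:
  A: 2 + 5 + 3 + 2 + 0 + 4 + 0 = 16
  B: 3 + 3 + 4 + 5 + 2 + 3 + 4 = 24
  C: 0 + 1 + 5 + 4 + 3 + 1 + 1 = 15
  D: 5 + 0 + 1 + 0 + 5 + 5 + 3 = 19
  E: 1 + 4 + 0 + 3 + 4 + 2 + 5 = 19
  F: 4 + 2 + 2 + 1 + 1 + 0 + 2 = 12

24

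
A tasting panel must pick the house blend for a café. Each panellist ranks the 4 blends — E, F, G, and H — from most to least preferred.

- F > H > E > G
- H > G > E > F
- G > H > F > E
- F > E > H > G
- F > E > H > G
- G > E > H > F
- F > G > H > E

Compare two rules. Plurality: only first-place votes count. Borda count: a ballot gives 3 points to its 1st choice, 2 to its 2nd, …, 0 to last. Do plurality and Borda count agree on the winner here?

Yes

Plurality first-place counts: E 0, F 4, G 2, H 1 → F.
Borda totals: E 8, F 13, G 10, H 11 → F.
The two rules agree on F.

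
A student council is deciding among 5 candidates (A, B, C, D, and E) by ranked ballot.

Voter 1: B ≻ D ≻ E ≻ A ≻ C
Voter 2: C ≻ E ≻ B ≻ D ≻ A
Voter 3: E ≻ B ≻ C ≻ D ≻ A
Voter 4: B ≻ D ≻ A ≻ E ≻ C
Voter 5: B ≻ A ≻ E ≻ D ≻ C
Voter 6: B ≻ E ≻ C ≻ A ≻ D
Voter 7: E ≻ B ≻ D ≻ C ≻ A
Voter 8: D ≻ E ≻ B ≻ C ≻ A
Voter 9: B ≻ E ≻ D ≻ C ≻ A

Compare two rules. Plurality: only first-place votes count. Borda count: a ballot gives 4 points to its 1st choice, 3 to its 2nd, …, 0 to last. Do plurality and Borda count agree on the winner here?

Plurality first-place counts: A 0, B 5, C 1, D 1, E 2 → B.
Borda totals: A 7, B 30, C 11, D 17, E 25 → B.
The two rules agree on B.

Yes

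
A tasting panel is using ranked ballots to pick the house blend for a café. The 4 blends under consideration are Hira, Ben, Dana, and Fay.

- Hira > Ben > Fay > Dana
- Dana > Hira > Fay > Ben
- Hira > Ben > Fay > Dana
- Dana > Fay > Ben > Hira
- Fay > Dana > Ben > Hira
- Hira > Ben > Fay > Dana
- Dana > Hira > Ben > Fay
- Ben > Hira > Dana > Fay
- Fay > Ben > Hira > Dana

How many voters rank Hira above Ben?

5

Ballots ranking Hira above Ben: 5.
Ballots ranking Ben above Hira: 4.
So 5 of 9 voters prefer Hira to Ben.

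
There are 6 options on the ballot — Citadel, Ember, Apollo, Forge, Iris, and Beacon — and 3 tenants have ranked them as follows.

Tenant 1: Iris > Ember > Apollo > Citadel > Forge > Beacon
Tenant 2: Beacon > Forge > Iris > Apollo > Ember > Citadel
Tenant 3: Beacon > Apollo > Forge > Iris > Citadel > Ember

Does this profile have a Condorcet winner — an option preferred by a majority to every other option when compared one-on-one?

Head-to-head results (3 voters total):
Citadel vs Ember: Ember wins 2–1.
Citadel vs Apollo: Apollo wins 3–0.
Citadel vs Forge: Forge wins 2–1.
Citadel vs Iris: Iris wins 3–0.
Citadel vs Beacon: Beacon wins 2–1.
Ember vs Apollo: Apollo wins 2–1.
Ember vs Forge: Forge wins 2–1.
Ember vs Iris: Iris wins 3–0.
Ember vs Beacon: Beacon wins 2–1.
Apollo vs Forge: Apollo wins 2–1.
Apollo vs Iris: Iris wins 2–1.
Apollo vs Beacon: Beacon wins 2–1.
Forge vs Iris: Forge wins 2–1.
Forge vs Beacon: Beacon wins 2–1.
Iris vs Beacon: Beacon wins 2–1.
Beacon beats each rival — Citadel (2–1), Ember (2–1), Apollo (2–1), Forge (2–1), Iris (2–1) — so Beacon is the Condorcet winner.

Yes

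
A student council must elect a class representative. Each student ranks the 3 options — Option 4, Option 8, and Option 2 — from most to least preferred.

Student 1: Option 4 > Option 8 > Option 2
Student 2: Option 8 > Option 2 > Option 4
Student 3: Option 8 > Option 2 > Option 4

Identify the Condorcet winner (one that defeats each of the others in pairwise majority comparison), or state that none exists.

Option 8

Head-to-head results (3 voters total):
Option 4 vs Option 8: Option 8 wins 2–1.
Option 4 vs Option 2: Option 2 wins 2–1.
Option 8 vs Option 2: Option 8 wins 3–0.
Option 8 beats each rival — Option 4 (2–1), Option 2 (3–0) — so Option 8 is the Condorcet winner.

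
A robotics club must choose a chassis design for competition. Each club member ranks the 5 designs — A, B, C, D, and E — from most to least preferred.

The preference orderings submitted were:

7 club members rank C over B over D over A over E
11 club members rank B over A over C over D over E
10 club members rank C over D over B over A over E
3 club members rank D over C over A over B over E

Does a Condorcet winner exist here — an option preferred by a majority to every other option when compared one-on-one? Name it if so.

C

Head-to-head results (31 voters total):
A vs B: B wins 28–3.
A vs C: C wins 20–11.
A vs D: D wins 20–11.
A vs E: A wins 31–0.
B vs C: C wins 20–11.
B vs D: B wins 18–13.
B vs E: B wins 31–0.
C vs D: C wins 28–3.
C vs E: C wins 31–0.
D vs E: D wins 31–0.
C beats each rival — A (20–11), B (20–11), D (28–3), E (31–0) — so C is the Condorcet winner.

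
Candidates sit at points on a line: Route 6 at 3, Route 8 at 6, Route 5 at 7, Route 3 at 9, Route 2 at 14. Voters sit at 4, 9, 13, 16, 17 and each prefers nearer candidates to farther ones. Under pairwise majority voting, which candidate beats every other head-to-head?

Route 2

With single-peaked preferences on a line, the Condorcet winner is the candidate closest to the median voter.
The median voter (position 13) is closest to Route 2 at 14.
Check: Route 2 vs Route 8 — voters closer to Route 2: 3 of 5.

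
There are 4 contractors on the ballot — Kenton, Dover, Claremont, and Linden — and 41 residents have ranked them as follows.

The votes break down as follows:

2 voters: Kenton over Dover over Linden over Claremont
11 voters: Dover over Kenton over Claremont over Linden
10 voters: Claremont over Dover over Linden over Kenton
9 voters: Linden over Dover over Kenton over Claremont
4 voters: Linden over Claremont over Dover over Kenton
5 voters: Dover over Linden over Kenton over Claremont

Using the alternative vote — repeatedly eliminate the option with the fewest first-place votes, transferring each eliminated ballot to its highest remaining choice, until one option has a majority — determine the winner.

Round 1: Dover 16, Linden 13, Claremont 10, Kenton 2. Kenton has the fewest and is eliminated.
Round 2: Dover 18, Linden 13, Claremont 10. Claremont has the fewest and is eliminated.
Round 3: Dover 28, Linden 13. Dover has a majority.

Dover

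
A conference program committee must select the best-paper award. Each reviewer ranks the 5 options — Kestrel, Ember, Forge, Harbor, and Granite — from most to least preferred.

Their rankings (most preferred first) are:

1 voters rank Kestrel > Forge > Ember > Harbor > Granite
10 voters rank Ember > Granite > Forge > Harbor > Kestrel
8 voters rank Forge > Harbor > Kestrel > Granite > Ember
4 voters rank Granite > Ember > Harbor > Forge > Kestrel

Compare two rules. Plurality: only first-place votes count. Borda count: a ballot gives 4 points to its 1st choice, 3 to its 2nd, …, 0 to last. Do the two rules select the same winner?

Plurality first-place counts: Kestrel 1, Ember 10, Forge 8, Harbor 0, Granite 4 → Ember.
Borda totals: Kestrel 20, Ember 54, Forge 59, Harbor 43, Granite 54 → Forge.
The two rules disagree: plurality picks Ember, Borda picks Forge.

No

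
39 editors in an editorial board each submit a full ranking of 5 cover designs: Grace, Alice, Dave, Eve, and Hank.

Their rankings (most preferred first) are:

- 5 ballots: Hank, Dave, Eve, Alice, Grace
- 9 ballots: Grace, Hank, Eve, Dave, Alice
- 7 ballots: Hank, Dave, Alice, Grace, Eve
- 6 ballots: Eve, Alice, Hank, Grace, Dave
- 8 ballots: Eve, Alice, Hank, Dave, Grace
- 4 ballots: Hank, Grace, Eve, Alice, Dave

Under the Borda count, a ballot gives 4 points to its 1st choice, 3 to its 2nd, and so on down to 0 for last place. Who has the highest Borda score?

Borda scores:
  Grace: 5·0 + 9·4 + 7·1 + 6·1 + 8·0 + 4·3 = 61
  Alice: 5·1 + 9·0 + 7·2 + 6·3 + 8·3 + 4·1 = 65
  Dave: 5·3 + 9·1 + 7·3 + 6·0 + 8·1 + 4·0 = 53
  Eve: 5·2 + 9·2 + 7·0 + 6·4 + 8·4 + 4·2 = 92
  Hank: 5·4 + 9·3 + 7·4 + 6·2 + 8·2 + 4·4 = 119
Hank has the highest total.

Hank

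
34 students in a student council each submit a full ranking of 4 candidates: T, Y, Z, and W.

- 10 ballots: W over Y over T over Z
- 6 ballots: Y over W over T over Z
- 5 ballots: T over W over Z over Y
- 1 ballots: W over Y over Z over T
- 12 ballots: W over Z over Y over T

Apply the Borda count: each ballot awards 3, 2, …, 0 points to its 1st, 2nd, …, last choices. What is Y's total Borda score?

52

Borda scores:
  T: 10·1 + 6·1 + 5·3 + 0 + 12·0 = 31
  Y: 10·2 + 6·3 + 5·0 + 2 + 12·1 = 52
  Z: 10·0 + 6·0 + 5·1 + 1 + 12·2 = 30
  W: 10·3 + 6·2 + 5·2 + 3 + 12·3 = 91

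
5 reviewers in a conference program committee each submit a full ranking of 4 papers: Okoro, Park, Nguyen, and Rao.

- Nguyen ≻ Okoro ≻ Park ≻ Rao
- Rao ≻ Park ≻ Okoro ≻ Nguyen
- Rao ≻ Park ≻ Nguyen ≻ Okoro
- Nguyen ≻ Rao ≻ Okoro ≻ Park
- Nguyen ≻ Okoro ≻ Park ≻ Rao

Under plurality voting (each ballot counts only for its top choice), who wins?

Nguyen

First-place vote totals:
  Okoro: 0
  Park: 0
  Nguyen: 3
  Rao: 2
Nguyen has the most first-place votes.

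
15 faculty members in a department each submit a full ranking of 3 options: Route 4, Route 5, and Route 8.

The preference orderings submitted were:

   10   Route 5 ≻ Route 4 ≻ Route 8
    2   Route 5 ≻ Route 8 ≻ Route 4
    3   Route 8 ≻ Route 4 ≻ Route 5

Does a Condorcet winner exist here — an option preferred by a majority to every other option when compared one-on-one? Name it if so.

Route 5

Head-to-head results (15 voters total):
Route 4 vs Route 5: Route 5 wins 12–3.
Route 4 vs Route 8: Route 4 wins 10–5.
Route 5 vs Route 8: Route 5 wins 12–3.
Route 5 beats each rival — Route 4 (12–3), Route 8 (12–3) — so Route 5 is the Condorcet winner.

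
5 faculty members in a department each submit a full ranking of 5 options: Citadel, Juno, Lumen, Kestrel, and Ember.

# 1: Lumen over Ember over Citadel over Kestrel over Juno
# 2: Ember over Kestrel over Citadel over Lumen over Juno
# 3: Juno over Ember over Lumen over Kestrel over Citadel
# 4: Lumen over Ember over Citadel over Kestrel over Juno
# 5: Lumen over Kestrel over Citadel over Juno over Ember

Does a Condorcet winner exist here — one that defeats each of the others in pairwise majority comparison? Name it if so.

Lumen

Head-to-head results (5 voters total):
Citadel vs Juno: Citadel wins 4–1.
Citadel vs Lumen: Lumen wins 4–1.
Citadel vs Kestrel: Kestrel wins 3–2.
Citadel vs Ember: Ember wins 4–1.
Juno vs Lumen: Lumen wins 4–1.
Juno vs Kestrel: Kestrel wins 4–1.
Juno vs Ember: Ember wins 3–2.
Lumen vs Kestrel: Lumen wins 4–1.
Lumen vs Ember: Lumen wins 3–2.
Kestrel vs Ember: Ember wins 4–1.
Lumen beats each rival — Citadel (4–1), Juno (4–1), Kestrel (4–1), Ember (3–2) — so Lumen is the Condorcet winner.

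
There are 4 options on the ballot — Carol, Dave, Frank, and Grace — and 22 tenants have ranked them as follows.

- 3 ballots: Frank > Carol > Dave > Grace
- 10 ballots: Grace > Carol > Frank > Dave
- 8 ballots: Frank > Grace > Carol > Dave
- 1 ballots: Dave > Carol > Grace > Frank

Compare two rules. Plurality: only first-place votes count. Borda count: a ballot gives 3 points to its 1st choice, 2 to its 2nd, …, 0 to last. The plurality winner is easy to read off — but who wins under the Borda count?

Plurality first-place counts: Carol 0, Dave 1, Frank 11, Grace 10 → Frank.
Borda totals: Carol 36, Dave 6, Frank 43, Grace 47 → Grace.

Grace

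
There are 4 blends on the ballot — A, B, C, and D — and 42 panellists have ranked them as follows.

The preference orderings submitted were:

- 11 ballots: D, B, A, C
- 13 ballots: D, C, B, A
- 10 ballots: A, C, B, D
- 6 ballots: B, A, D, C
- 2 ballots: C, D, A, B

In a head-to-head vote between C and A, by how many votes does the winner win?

12

Ballots ranking C above A: 13+2 = 15.
Ballots ranking A above C: 11+10+6 = 27.
A wins 27–15, a margin of 12.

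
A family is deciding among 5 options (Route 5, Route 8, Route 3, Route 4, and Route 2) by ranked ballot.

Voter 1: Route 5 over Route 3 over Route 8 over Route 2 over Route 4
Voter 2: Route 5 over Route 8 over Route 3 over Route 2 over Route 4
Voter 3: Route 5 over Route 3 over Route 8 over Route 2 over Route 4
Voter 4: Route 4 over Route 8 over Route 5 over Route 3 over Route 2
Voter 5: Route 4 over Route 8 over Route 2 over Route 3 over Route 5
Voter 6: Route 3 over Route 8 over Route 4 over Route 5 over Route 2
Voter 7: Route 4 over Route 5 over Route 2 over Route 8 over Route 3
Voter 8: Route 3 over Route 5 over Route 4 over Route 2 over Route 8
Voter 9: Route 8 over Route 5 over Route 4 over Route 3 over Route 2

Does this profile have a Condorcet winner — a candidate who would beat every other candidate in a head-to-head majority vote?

Head-to-head results (9 voters total):
Route 5 vs Route 8: Route 5 wins 5–4.
Route 5 vs Route 3: Route 5 wins 6–3.
Route 5 vs Route 4: Route 5 wins 5–4.
Route 5 vs Route 2: Route 5 wins 8–1.
Route 8 vs Route 3: Route 8 wins 5–4.
Route 8 vs Route 4: Route 8 wins 5–4.
Route 8 vs Route 2: Route 8 wins 7–2.
Route 3 vs Route 4: Route 3 wins 5–4.
Route 3 vs Route 2: Route 3 wins 7–2.
Route 4 vs Route 2: Route 4 wins 6–3.
Route 5 beats each rival — Route 8 (5–4), Route 3 (6–3), Route 4 (5–4), Route 2 (8–1) — so Route 5 is the Condorcet winner.

Yes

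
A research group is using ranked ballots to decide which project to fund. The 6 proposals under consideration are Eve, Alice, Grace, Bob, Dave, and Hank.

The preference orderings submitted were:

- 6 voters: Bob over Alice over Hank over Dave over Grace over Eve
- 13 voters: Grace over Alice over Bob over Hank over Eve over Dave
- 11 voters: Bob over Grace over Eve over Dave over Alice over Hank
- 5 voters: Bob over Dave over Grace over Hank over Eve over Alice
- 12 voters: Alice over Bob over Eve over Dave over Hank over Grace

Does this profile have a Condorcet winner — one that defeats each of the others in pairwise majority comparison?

Head-to-head results (47 voters total):
Eve vs Alice: Alice wins 31–16.
Eve vs Grace: Grace wins 35–12.
Eve vs Bob: Bob wins 47–0.
Eve vs Dave: Eve wins 36–11.
Eve vs Hank: Hank wins 24–23.
Alice vs Grace: Grace wins 29–18.
Alice vs Bob: Alice wins 25–22.
Alice vs Dave: Alice wins 31–16.
Alice vs Hank: Alice wins 42–5.
Grace vs Bob: Bob wins 34–13.
Grace vs Dave: Grace wins 24–23.
Grace vs Hank: Grace wins 29–18.
Bob vs Dave: Bob wins 47–0.
Bob vs Hank: Bob wins 47–0.
Dave vs Hank: Dave wins 28–19.
No candidate beats all others: Eve beats Dave beats Hank beats Eve, a majority cycle.

No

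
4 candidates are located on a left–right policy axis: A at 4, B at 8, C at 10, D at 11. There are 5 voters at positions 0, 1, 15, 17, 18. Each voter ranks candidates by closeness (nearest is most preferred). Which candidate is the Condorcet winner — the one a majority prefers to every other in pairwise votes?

With single-peaked preferences on a line, the Condorcet winner is the candidate closest to the median voter.
The median voter (position 15) is closest to D at 11.
Check: D vs A — voters closer to D: 3 of 5.

D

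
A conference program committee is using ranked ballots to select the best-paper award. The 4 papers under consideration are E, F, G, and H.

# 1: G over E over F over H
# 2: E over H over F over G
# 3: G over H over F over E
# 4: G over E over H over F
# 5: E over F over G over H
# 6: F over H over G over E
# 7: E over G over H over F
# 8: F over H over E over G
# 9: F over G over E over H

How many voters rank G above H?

6

Ballots ranking G above H: 6.
Ballots ranking H above G: 3.
So 6 of 9 voters prefer G to H.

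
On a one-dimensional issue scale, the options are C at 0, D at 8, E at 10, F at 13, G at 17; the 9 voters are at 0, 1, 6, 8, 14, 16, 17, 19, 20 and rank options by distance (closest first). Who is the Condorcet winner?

F

With single-peaked preferences on a line, the Condorcet winner is the candidate closest to the median voter.
The median voter (position 14) is closest to F at 13.
Check: F vs D — voters closer to F: 5 of 9.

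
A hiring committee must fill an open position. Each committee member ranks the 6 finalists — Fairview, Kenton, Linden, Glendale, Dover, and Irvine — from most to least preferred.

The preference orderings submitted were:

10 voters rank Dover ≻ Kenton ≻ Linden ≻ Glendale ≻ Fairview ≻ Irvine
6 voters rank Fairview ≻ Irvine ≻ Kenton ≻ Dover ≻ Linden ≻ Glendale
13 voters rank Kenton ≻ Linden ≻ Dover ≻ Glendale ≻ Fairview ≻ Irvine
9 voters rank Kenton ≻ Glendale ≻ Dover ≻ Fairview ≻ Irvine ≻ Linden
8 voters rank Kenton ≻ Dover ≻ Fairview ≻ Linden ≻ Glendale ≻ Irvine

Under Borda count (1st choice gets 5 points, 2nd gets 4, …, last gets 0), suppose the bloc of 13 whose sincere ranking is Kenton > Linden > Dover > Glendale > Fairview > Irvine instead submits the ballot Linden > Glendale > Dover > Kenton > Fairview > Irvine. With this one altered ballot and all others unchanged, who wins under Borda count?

Kenton

Borda totals with the altered ballot: Fairview 95, Kenton 169, Linden 117, Glendale 116, Dover 160, Irvine 33.
The winner is unchanged: still Kenton.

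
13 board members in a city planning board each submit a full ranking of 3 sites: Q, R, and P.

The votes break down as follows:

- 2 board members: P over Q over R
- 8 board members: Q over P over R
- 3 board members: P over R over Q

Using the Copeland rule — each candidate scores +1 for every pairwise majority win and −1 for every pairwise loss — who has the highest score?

Pairwise results:
  Q vs R: Q wins 10–3.
  Q vs P: Q wins 8–5.
  R vs P: P wins 13–0.
Copeland scores (wins − losses):
  Q: 2 − 0 = 2
  R: 0 − 2 = -2
  P: 1 − 1 = 0
Q has the best Copeland score.

Q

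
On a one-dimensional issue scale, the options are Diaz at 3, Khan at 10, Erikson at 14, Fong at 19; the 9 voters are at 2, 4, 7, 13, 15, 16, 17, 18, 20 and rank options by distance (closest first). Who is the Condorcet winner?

Erikson

With single-peaked preferences on a line, the Condorcet winner is the candidate closest to the median voter.
The median voter (position 15) is closest to Erikson at 14.
Check: Erikson vs Fong — voters closer to Erikson: 6 of 9.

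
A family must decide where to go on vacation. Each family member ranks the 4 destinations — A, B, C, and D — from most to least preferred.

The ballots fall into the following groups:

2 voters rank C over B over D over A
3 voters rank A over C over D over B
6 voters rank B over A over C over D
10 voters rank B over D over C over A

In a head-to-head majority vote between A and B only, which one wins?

B

Ballots ranking A above B: 3.
Ballots ranking B above A: 2+6+10 = 18.
B wins the head-to-head, 18–3.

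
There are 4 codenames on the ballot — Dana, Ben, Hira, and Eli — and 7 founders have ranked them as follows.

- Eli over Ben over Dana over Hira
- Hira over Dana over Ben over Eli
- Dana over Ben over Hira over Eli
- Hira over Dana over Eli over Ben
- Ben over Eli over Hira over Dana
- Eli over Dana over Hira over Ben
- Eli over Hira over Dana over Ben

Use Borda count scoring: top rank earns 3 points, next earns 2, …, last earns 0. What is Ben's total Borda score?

8

Borda scores:
  Dana: 1 + 2 + 3 + 2 + 0 + 2 + 1 = 11
  Ben: 2 + 1 + 2 + 0 + 3 + 0 + 0 = 8
  Hira: 0 + 3 + 1 + 3 + 1 + 1 + 2 = 11
  Eli: 3 + 0 + 0 + 1 + 2 + 3 + 3 = 12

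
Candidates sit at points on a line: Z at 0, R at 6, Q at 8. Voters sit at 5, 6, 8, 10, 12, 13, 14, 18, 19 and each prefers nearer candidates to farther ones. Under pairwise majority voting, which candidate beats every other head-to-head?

Q

With single-peaked preferences on a line, the Condorcet winner is the candidate closest to the median voter.
The median voter (position 12) is closest to Q at 8.
Check: Q vs Z — voters closer to Q: 9 of 9.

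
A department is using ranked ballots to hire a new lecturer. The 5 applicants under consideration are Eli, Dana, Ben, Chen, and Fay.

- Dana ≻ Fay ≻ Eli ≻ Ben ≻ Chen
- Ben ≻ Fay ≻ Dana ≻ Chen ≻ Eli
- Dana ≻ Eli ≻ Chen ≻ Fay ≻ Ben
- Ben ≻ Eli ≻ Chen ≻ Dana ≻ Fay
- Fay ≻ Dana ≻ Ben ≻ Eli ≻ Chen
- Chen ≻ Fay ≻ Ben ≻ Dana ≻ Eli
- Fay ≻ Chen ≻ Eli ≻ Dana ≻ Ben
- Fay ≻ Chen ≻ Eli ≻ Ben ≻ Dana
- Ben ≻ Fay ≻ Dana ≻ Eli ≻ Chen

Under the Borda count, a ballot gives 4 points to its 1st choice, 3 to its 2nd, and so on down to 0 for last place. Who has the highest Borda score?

Fay

Borda scores:
  Eli: 2 + 0 + 3 + 3 + 1 + 0 + 2 + 2 + 1 = 14
  Dana: 4 + 2 + 4 + 1 + 3 + 1 + 1 + 0 + 2 = 18
  Ben: 1 + 4 + 0 + 4 + 2 + 2 + 0 + 1 + 4 = 18
  Chen: 0 + 1 + 2 + 2 + 0 + 4 + 3 + 3 + 0 = 15
  Fay: 3 + 3 + 1 + 0 + 4 + 3 + 4 + 4 + 3 = 25
Fay has the highest total.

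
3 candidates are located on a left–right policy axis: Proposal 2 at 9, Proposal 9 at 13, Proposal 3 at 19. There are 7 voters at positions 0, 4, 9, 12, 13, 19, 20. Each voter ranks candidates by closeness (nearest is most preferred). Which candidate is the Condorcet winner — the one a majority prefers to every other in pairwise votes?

With single-peaked preferences on a line, the Condorcet winner is the candidate closest to the median voter.
The median voter (position 12) is closest to Proposal 9 at 13.
Check: Proposal 9 vs Proposal 2 — voters closer to Proposal 9: 4 of 7.

Proposal 9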